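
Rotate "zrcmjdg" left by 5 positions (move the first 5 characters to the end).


Input: 'zrcmjdg', shift = 5
Operation: split at index 5 and swap parts
Front part s[0:5] = 'zrcmj'
Back part s[5:] = 'dg'
Rotated = back + front = 'dg' + 'zrcmj'
Result: dgzrcmj


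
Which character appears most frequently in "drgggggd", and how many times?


Input: 'drgggggd'
Operation: tally each character
Counts: 'd':2, 'g':5, 'r':1
Maximum: 'g' appears 5 times


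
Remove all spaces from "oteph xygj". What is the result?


Input string: 'oteph xygj'
Operation: remove all spaces
Words: 'oteph', 'xygj'
Join without spaces: otephxygj


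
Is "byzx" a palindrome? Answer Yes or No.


Input string: 'byzx'
Reversed: 'xzyb'
Compare pairs: s[0]='b' vs s[3]='x' (mismatch), s[1]='y' vs s[2]='z' (mismatch)
Palindrome: No


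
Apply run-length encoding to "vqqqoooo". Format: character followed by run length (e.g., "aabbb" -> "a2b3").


Input: 'vqqqoooo'
Operation: identify consecutive runs
Runs: 'v' -> v1, 'qqq' -> q3, 'oooo' -> o4
Encoded: v1q3o4


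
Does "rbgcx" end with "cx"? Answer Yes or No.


Input string: 'rbgcx'
Suffix to check: 'cx'
Last 2 characters of input: 'cx'
Match: True
Result: Yes


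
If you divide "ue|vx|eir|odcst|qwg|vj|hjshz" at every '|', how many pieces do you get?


Input string: 'ue|vx|eir|odcst|qwg|vj|hjshz'
Delimiter: '|'
Split result: 'ue', 'vx', 'eir', 'odcst', 'qwg', 'vj', 'hjshz'
Number of parts: 7


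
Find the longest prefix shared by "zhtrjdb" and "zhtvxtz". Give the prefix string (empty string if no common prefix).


String 1: 'zhtrjdb'
String 2: 'zhtvxtz'
Compare position by position:
pos 0: 'z' vs 'z' match
pos 1: 'h' vs 'h' match
pos 2: 't' vs 't' match
pos 3: 'r' vs 'v' differ -> stop
Longest common prefix: "zht" (length 3)


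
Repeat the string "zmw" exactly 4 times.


Input string: 'zmw'
Operation: repeat 4 times
Concatenation: 'zmw' + 'zmw' + 'zmw' + 'zmw'
Result: zmwzmwzmwzmw


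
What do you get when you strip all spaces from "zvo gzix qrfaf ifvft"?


Input string: 'zvo gzix qrfaf ifvft'
Operation: remove all spaces
Words: 'zvo', 'gzix', 'qrfaf', 'ifvft'
Join without spaces: zvogzixqrfafifvft


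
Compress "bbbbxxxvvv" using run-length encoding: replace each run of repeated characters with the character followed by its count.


Input: 'bbbbxxxvvv'
Operation: identify consecutive runs
Runs: 'bbbb' -> b4, 'xxx' -> x3, 'vvv' -> v3
Encoded: b4x3v3


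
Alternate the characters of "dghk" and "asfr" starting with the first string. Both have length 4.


String 1: 'dghk'
String 2: 'asfr'
Operation: alternate characters
Pairs: 'd'+'a', 'g'+'s', 'h'+'f', 'k'+'r'
Result: dagshfkr


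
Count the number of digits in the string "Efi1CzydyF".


Input string: 'Efi1CzydyF'
Operation: count digit characters (0-9)
Scan: 'E', 'f', 'i', '1'(digit), 'C', 'z', 'y', 'd', 'y', 'F'
Digits found: 1
Result: 1


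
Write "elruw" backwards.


Input string: 'elruw'
Operation: reverse character order
Original order: 'e' -> 'l' -> 'r' -> 'u' -> 'w'
Reversed order: 'w' -> 'u' -> 'r' -> 'l' -> 'e'
Result: wurle


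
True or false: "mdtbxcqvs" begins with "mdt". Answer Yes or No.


Input string: 'mdtbxcqvs'
Prefix to check: 'mdt'
First 3 characters of input: 'mdt'
Match: True
Result: Yes


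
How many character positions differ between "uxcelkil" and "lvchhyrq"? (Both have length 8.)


String 1: 'uxcelkil'
String 2: 'lvchhyrq'
Compare each position: pos 0: 'u'!='l', pos 1: 'x'!='v', pos 2: 'c'=='c', pos 3: 'e'!='h', pos 4: 'l'!='h', pos 5: 'k'!='y', pos 6: 'i'!='r', pos 7: 'l'!='q'
Differing positions: 7
Hamming distance: 7


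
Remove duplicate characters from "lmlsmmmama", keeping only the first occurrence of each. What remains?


Input: 'lmlsmmmama'
Operation: keep first occurrence of each character
Scan: s[0]='l' new -> keep; s[1]='m' new -> keep; s[2]='l' seen -> skip; s[3]='s' new -> keep; s[4]='m' seen -> skip; s[5]='m' seen -> skip; s[6]='m' seen -> skip; s[7]='a' new -> keep; s[8]='m' seen -> skip; s[9]='a' seen -> skip
Result: lmsa


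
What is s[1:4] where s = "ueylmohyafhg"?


Input string: 'ueylmohyafhg'
Operation: slice [1:4]
Extract characters: s[1]='e', s[2]='y', s[3]='l'
Result: eyl


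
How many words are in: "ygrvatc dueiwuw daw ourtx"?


Input string: 'ygrvatc dueiwuw daw ourtx'
Operation: split by spaces
Words found: 'ygrvatc', 'dueiwuw', 'daw', 'ourtx'
Word count: 4


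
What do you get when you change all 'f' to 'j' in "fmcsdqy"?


Input string: 'fmcsdqy'
Operation: replace 'f' with 'j'
Positions of 'f': 0
After replacement: jmcsdqy


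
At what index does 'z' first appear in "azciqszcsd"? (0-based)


Input string: 'azciqszcsd'
Target: 'z'
Scanning left to right: s[0]='a', s[1]='z'
First match at index: 1


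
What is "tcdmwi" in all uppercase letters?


Input string: 'tcdmwi'
Operation: convert each letter to uppercase
Mapping: 't'->'T', 'c'->'C', 'd'->'D', 'm'->'M', 'w'->'W', 'i'->'I'
Result: TCDMWI


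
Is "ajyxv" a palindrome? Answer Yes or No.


Input string: 'ajyxv'
Reversed: 'vxyja'
Compare pairs: s[0]='a' vs s[4]='v' (mismatch), s[1]='j' vs s[3]='x' (mismatch)
Palindrome: No


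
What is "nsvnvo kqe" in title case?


Input string: 'nsvnvo kqe'
Operation: capitalize first letter of each word
Word transformations: 'nsvnvo'->'Nsvnvo', 'kqe'->'Kqe'
Result: Nsvnvo Kqe


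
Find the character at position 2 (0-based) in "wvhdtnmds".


Input string: 'wvhdtnmds'
Operation: get character at index 2
Index mapping: s[0]='w', s[1]='v', s[2]='h'
Result: 'h'


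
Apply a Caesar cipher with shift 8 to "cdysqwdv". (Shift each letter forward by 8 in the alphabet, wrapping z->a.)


Input: 'cdysqwdv', shift = 8
Operation: for each letter, (position + 8) mod 26
Mapping: 'c'(2+8=10)->'k', 'd'(3+8=11)->'l', 'y'(24+8=32, 32 mod 26=6)->'g', 's'(18+8=26, 26 mod 26=0)->'a', 'q'(16+8=24)->'y', 'w'(22+8=30, 30 mod 26=4)->'e', 'd'(3+8=11)->'l', 'v'(21+8=29, 29 mod 26=3)->'d'
Result: klgayeld


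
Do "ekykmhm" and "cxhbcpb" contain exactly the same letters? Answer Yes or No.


String 1: 'ekykmhm' -> sorted: 'ehkkmmy'
String 2: 'cxhbcpb' -> sorted: 'bbcchpx'
Compare sorted forms: 'ehkkmmy' != 'bbcchpx'
Anagram: No


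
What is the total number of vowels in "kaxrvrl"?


Input string: 'kaxrvrl'
Operation: count vowels (a, e, i, o, u)
Scan: s[0]='k', s[1]='a' (vowel), s[2]='x', s[3]='r', s[4]='v', s[5]='r', s[6]='l'
Vowels found: 1
Result: 1


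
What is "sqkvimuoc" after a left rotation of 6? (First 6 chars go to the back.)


Input: 'sqkvimuoc', shift = 6
Operation: split at index 6 and swap parts
Front part s[0:6] = 'sqkvim'
Back part s[6:] = 'uoc'
Rotated = back + front = 'uoc' + 'sqkvim'
Result: uocsqkvim


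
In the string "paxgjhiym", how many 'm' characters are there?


Input string: 'paxgjhiym'
Target character: 'm'
Scan each position: s[8]='m'
Matches found at indices: 8
Total: 1


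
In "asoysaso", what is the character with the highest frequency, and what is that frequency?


Input: 'asoysaso'
Operation: tally each character
Counts: 'a':2, 'o':2, 's':3, 'y':1
Maximum: 's' appears 3 times


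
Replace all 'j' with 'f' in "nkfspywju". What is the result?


Input string: 'nkfspywju'
Operation: replace 'j' with 'f'
Positions of 'j': 7
After replacement: nkfspywfu


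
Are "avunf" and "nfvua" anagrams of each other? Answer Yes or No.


String 1: 'avunf' -> sorted: 'afnuv'
String 2: 'nfvua' -> sorted: 'afnuv'
Compare sorted forms: 'afnuv' == 'afnuv'
Anagram: Yes


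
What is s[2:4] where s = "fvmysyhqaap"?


Input string: 'fvmysyhqaap'
Operation: slice [2:4]
Extract characters: s[2]='m', s[3]='y'
Result: my


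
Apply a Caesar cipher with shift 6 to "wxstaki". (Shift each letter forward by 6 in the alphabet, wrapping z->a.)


Input: 'wxstaki', shift = 6
Operation: for each letter, (position + 6) mod 26
Mapping: 'w'(22+6=28, 28 mod 26=2)->'c', 'x'(23+6=29, 29 mod 26=3)->'d', 's'(18+6=24)->'y', 't'(19+6=25)->'z', 'a'(0+6=6)->'g', 'k'(10+6=16)->'q', 'i'(8+6=14)->'o'
Result: cdyzgqo


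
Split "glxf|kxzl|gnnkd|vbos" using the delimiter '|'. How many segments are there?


Input string: 'glxf|kxzl|gnnkd|vbos'
Delimiter: '|'
Split result: 'glxf', 'kxzl', 'gnnkd', 'vbos'
Number of parts: 4


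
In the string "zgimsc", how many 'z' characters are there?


Input string: 'zgimsc'
Target character: 'z'
Scan each position: s[0]='z'
Matches found at indices: 0
Total: 1


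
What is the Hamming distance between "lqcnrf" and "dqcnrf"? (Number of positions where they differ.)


String 1: 'lqcnrf'
String 2: 'dqcnrf'
Compare each position: pos 0: 'l'!='d', pos 1: 'q'=='q', pos 2: 'c'=='c', pos 3: 'n'=='n', pos 4: 'r'=='r', pos 5: 'f'=='f'
Differing positions: 1
Hamming distance: 1


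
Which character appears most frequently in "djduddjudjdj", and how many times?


Input: 'djduddjudjdj'
Operation: tally each character
Counts: 'd':6, 'j':4, 'u':2
Maximum: 'd' appears 6 times


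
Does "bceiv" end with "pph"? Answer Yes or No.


Input string: 'bceiv'
Suffix to check: 'pph'
Last 3 characters of input: 'eiv'
Match: False
Result: No


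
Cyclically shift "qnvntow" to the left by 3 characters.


Input: 'qnvntow', shift = 3
Operation: split at index 3 and swap parts
Front part s[0:3] = 'qnv'
Back part s[3:] = 'ntow'
Rotated = back + front = 'ntow' + 'qnv'
Result: ntowqnv


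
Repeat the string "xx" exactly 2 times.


Input string: 'xx'
Operation: repeat 2 times
Concatenation: 'xx' + 'xx'
Result: xxxx


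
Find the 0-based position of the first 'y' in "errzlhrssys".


Input string: 'errzlhrssys'
Target: 'y'
Scanning left to right: s[0]='e', s[1]='r', s[2]='r', s[3]='z', s[4]='l', s[5]='h', s[6]='r', s[7]='s', s[8]='s', s[9]='y'
First match at index: 9


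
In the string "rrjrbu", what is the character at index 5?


Input string: 'rrjrbu'
Operation: get character at index 5
Index mapping: s[0]='r', s[1]='r', s[2]='j', s[3]='r', s[4]='b', s[5]='u'
Result: 'u'


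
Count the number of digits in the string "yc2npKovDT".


Input string: 'yc2npKovDT'
Operation: count digit characters (0-9)
Scan: 'y', 'c', '2'(digit), 'n', 'p', 'K', 'o', 'v', 'D', 'T'
Digits found: 1
Result: 1


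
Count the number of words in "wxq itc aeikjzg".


Input string: 'wxq itc aeikjzg'
Operation: split by spaces
Words found: 'wxq', 'itc', 'aeikjzg'
Word count: 3


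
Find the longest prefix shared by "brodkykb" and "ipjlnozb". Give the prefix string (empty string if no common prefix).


String 1: 'brodkykb'
String 2: 'ipjlnozb'
Compare position by position:
pos 0: 'b' vs 'i' differ -> stop
Longest common prefix: "" (length 0)


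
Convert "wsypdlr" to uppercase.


Input string: 'wsypdlr'
Operation: convert each letter to uppercase
Mapping: 'w'->'W', 's'->'S', 'y'->'Y', 'p'->'P', 'd'->'D', 'l'->'L', 'r'->'R'
Result: WSYPDLR


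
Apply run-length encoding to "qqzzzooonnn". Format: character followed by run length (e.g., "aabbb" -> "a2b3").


Input: 'qqzzzooonnn'
Operation: identify consecutive runs
Runs: 'qq' -> q2, 'zzz' -> z3, 'ooo' -> o3, 'nnn' -> n3
Encoded: q2z3o3n3


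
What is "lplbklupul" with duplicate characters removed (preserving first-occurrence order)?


Input: 'lplbklupul'
Operation: keep first occurrence of each character
Scan: s[0]='l' new -> keep; s[1]='p' new -> keep; s[2]='l' seen -> skip; s[3]='b' new -> keep; s[4]='k' new -> keep; s[5]='l' seen -> skip; s[6]='u' new -> keep; s[7]='p' seen -> skip; s[8]='u' seen -> skip; s[9]='l' seen -> skip
Result: lpbku


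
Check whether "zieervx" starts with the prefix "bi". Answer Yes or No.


Input string: 'zieervx'
Prefix to check: 'bi'
First 2 characters of input: 'zi'
Match: False
Result: No


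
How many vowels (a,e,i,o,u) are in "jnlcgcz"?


Input string: 'jnlcgcz'
Operation: count vowels (a, e, i, o, u)
Scan: s[0]='j', s[1]='n', s[2]='l', s[3]='c', s[4]='g', s[5]='c', s[6]='z'
Vowels found: 0
Result: 0


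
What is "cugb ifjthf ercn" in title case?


Input string: 'cugb ifjthf ercn'
Operation: capitalize first letter of each word
Word transformations: 'cugb'->'Cugb', 'ifjthf'->'Ifjthf', 'ercn'->'Ercn'
Result: Cugb Ifjthf Ercn


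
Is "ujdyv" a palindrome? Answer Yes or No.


Input string: 'ujdyv'
Reversed: 'vydju'
Compare pairs: s[0]='u' vs s[4]='v' (mismatch), s[1]='j' vs s[3]='y' (mismatch)
Palindrome: No


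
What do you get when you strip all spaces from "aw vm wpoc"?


Input string: 'aw vm wpoc'
Operation: remove all spaces
Words: 'aw', 'vm', 'wpoc'
Join without spaces: awvmwpoc


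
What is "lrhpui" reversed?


Input string: 'lrhpui'
Operation: reverse character order
Original order: 'l' -> 'r' -> 'h' -> 'p' -> 'u' -> 'i'
Reversed order: 'i' -> 'u' -> 'p' -> 'h' -> 'r' -> 'l'
Result: iuphrl


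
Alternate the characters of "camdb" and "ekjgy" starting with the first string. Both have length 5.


String 1: 'camdb'
String 2: 'ekjgy'
Operation: alternate characters
Pairs: 'c'+'e', 'a'+'k', 'm'+'j', 'd'+'g', 'b'+'y'
Result: ceakmjdgby


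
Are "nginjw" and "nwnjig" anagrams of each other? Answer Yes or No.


String 1: 'nginjw' -> sorted: 'gijnnw'
String 2: 'nwnjig' -> sorted: 'gijnnw'
Compare sorted forms: 'gijnnw' == 'gijnnw'
Anagram: Yes


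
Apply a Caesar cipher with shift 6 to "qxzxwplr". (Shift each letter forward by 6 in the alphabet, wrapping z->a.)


Input: 'qxzxwplr', shift = 6
Operation: for each letter, (position + 6) mod 26
Mapping: 'q'(16+6=22)->'w', 'x'(23+6=29, 29 mod 26=3)->'d', 'z'(25+6=31, 31 mod 26=5)->'f', 'x'(23+6=29, 29 mod 26=3)->'d', 'w'(22+6=28, 28 mod 26=2)->'c', 'p'(15+6=21)->'v', 'l'(11+6=17)->'r', 'r'(17+6=23)->'x'
Result: wdfdcvrx


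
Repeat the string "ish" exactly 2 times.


Input string: 'ish'
Operation: repeat 2 times
Concatenation: 'ish' + 'ish'
Result: ishish


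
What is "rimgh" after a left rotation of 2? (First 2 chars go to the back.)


Input: 'rimgh', shift = 2
Operation: split at index 2 and swap parts
Front part s[0:2] = 'ri'
Back part s[2:] = 'mgh'
Rotated = back + front = 'mgh' + 'ri'
Result: mghri


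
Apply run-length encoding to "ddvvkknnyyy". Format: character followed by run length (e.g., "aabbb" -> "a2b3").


Input: 'ddvvkknnyyy'
Operation: identify consecutive runs
Runs: 'dd' -> d2, 'vv' -> v2, 'kk' -> k2, 'nn' -> n2, 'yyy' -> y3
Encoded: d2v2k2n2y3


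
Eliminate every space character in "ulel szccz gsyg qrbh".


Input string: 'ulel szccz gsyg qrbh'
Operation: remove all spaces
Words: 'ulel', 'szccz', 'gsyg', 'qrbh'
Join without spaces: ulelszcczgsygqrbh


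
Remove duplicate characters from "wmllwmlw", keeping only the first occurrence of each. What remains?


Input: 'wmllwmlw'
Operation: keep first occurrence of each character
Scan: s[0]='w' new -> keep; s[1]='m' new -> keep; s[2]='l' new -> keep; s[3]='l' seen -> skip; s[4]='w' seen -> skip; s[5]='m' seen -> skip; s[6]='l' seen -> skip; s[7]='w' seen -> skip
Result: wml


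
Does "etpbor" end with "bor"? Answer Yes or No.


Input string: 'etpbor'
Suffix to check: 'bor'
Last 3 characters of input: 'bor'
Match: True
Result: Yes


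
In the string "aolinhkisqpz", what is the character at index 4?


Input string: 'aolinhkisqpz'
Operation: get character at index 4
Index mapping: s[0]='a', s[1]='o', s[2]='l', s[3]='i', s[4]='n'
Result: 'n'


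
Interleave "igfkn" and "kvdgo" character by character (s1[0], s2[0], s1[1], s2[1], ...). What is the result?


String 1: 'igfkn'
String 2: 'kvdgo'
Operation: alternate characters
Pairs: 'i'+'k', 'g'+'v', 'f'+'d', 'k'+'g', 'n'+'o'
Result: ikgvfdkgno


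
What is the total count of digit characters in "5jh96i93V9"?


Input string: '5jh96i93V9'
Operation: count digit characters (0-9)
Scan: '5'(digit), 'j', 'h', '9'(digit), '6'(digit), 'i', '9'(digit), '3'(digit), 'V', '9'(digit)
Digits found: 6
Result: 6


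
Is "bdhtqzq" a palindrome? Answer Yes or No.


Input string: 'bdhtqzq'
Reversed: 'qzqthdb'
Compare pairs: s[0]='b' vs s[6]='q' (mismatch), s[1]='d' vs s[5]='z' (mismatch), s[2]='h' vs s[4]='q' (mismatch)
Palindrome: No


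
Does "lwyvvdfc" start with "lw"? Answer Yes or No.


Input string: 'lwyvvdfc'
Prefix to check: 'lw'
First 2 characters of input: 'lw'
Match: True
Result: Yes


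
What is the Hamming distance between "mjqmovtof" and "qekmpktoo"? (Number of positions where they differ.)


String 1: 'mjqmovtof'
String 2: 'qekmpktoo'
Compare each position: pos 0: 'm'!='q', pos 1: 'j'!='e', pos 2: 'q'!='k', pos 3: 'm'=='m', pos 4: 'o'!='p', pos 5: 'v'!='k', pos 6: 't'=='t', pos 7: 'o'=='o', pos 8: 'f'!='o'
Differing positions: 6
Hamming distance: 6


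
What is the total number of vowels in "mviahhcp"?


Input string: 'mviahhcp'
Operation: count vowels (a, e, i, o, u)
Scan: s[0]='m', s[1]='v', s[2]='i' (vowel), s[3]='a' (vowel), s[4]='h', s[5]='h', s[6]='c', s[7]='p'
Vowels found: 2
Result: 2


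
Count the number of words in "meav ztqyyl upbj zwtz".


Input string: 'meav ztqyyl upbj zwtz'
Operation: split by spaces
Words found: 'meav', 'ztqyyl', 'upbj', 'zwtz'
Word count: 4


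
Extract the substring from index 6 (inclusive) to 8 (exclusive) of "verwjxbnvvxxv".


Input string: 'verwjxbnvvxxv'
Operation: slice [6:8]
Extract characters: s[6]='b', s[7]='n'
Result: bn


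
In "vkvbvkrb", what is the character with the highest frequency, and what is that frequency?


Input: 'vkvbvkrb'
Operation: tally each character
Counts: 'b':2, 'k':2, 'r':1, 'v':3
Maximum: 'v' appears 3 times


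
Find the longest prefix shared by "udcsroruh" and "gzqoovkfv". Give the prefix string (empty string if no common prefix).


String 1: 'udcsroruh'
String 2: 'gzqoovkfv'
Compare position by position:
pos 0: 'u' vs 'g' differ -> stop
Longest common prefix: "" (length 0)


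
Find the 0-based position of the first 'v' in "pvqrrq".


Input string: 'pvqrrq'
Target: 'v'
Scanning left to right: s[0]='p', s[1]='v'
First match at index: 1


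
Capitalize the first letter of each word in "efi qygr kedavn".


Input string: 'efi qygr kedavn'
Operation: capitalize first letter of each word
Word transformations: 'efi'->'Efi', 'qygr'->'Qygr', 'kedavn'->'Kedavn'
Result: Efi Qygr Kedavn


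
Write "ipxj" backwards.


Input string: 'ipxj'
Operation: reverse character order
Original order: 'i' -> 'p' -> 'x' -> 'j'
Reversed order: 'j' -> 'x' -> 'p' -> 'i'
Result: jxpi


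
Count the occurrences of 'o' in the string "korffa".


Input string: 'korffa'
Target character: 'o'
Scan each position: s[1]='o'
Matches found at indices: 1
Total: 1


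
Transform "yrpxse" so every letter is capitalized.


Input string: 'yrpxse'
Operation: convert each letter to uppercase
Mapping: 'y'->'Y', 'r'->'R', 'p'->'P', 'x'->'X', 's'->'S', 'e'->'E'
Result: YRPXSE


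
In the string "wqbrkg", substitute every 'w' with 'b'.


Input string: 'wqbrkg'
Operation: replace 'w' with 'b'
Positions of 'w': 0
After replacement: bqbrkg


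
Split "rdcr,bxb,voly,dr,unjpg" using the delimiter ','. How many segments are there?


Input string: 'rdcr,bxb,voly,dr,unjpg'
Delimiter: ','
Split result: 'rdcr', 'bxb', 'voly', 'dr', 'unjpg'
Number of parts: 5


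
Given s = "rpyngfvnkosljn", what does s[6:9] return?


Input string: 'rpyngfvnkosljn'
Operation: slice [6:9]
Extract characters: s[6]='v', s[7]='n', s[8]='k'
Result: vnk


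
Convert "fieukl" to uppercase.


Input string: 'fieukl'
Operation: convert each letter to uppercase
Mapping: 'f'->'F', 'i'->'I', 'e'->'E', 'u'->'U', 'k'->'K', 'l'->'L'
Result: FIEUKL


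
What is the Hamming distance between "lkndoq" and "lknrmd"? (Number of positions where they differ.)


String 1: 'lkndoq'
String 2: 'lknrmd'
Compare each position: pos 0: 'l'=='l', pos 1: 'k'=='k', pos 2: 'n'=='n', pos 3: 'd'!='r', pos 4: 'o'!='m', pos 5: 'q'!='d'
Differing positions: 3
Hamming distance: 3


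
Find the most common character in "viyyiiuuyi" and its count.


Input: 'viyyiiuuyi'
Operation: tally each character
Counts: 'i':4, 'u':2, 'v':1, 'y':3
Maximum: 'i' appears 4 times


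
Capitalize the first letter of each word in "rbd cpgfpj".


Input string: 'rbd cpgfpj'
Operation: capitalize first letter of each word
Word transformations: 'rbd'->'Rbd', 'cpgfpj'->'Cpgfpj'
Result: Rbd Cpgfpj


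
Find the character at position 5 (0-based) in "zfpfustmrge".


Input string: 'zfpfustmrge'
Operation: get character at index 5
Index mapping: s[0]='z', s[1]='f', s[2]='p', s[3]='f', s[4]='u', s[5]='s'
Result: 's'


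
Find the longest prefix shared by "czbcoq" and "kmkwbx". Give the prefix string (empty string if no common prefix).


String 1: 'czbcoq'
String 2: 'kmkwbx'
Compare position by position:
pos 0: 'c' vs 'k' differ -> stop
Longest common prefix: "" (length 0)


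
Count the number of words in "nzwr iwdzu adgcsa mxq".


Input string: 'nzwr iwdzu adgcsa mxq'
Operation: split by spaces
Words found: 'nzwr', 'iwdzu', 'adgcsa', 'mxq'
Word count: 4


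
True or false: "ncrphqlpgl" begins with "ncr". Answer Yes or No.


Input string: 'ncrphqlpgl'
Prefix to check: 'ncr'
First 3 characters of input: 'ncr'
Match: True
Result: Yes


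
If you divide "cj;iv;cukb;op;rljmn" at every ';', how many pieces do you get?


Input string: 'cj;iv;cukb;op;rljmn'
Delimiter: ';'
Split result: 'cj', 'iv', 'cukb', 'op', 'rljmn'
Number of parts: 5


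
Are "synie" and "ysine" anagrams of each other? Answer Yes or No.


String 1: 'synie' -> sorted: 'einsy'
String 2: 'ysine' -> sorted: 'einsy'
Compare sorted forms: 'einsy' == 'einsy'
Anagram: Yes


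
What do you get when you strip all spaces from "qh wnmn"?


Input string: 'qh wnmn'
Operation: remove all spaces
Words: 'qh', 'wnmn'
Join without spaces: qhwnmn


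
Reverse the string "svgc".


Input string: 'svgc'
Operation: reverse character order
Original order: 's' -> 'v' -> 'g' -> 'c'
Reversed order: 'c' -> 'g' -> 'v' -> 's'
Result: cgvs


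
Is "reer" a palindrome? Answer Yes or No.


Input string: 'reer'
Reversed: 'reer'
Compare pairs: s[0]='r' vs s[3]='r' (match), s[1]='e' vs s[2]='e' (match)
Palindrome: Yes


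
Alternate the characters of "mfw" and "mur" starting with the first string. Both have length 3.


String 1: 'mfw'
String 2: 'mur'
Operation: alternate characters
Pairs: 'm'+'m', 'f'+'u', 'w'+'r'
Result: mmfuwr


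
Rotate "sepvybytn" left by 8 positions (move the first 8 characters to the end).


Input: 'sepvybytn', shift = 8
Operation: split at index 8 and swap parts
Front part s[0:8] = 'sepvybyt'
Back part s[8:] = 'n'
Rotated = back + front = 'n' + 'sepvybyt'
Result: nsepvybyt


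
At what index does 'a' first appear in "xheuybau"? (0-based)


Input string: 'xheuybau'
Target: 'a'
Scanning left to right: s[0]='x', s[1]='h', s[2]='e', s[3]='u', s[4]='y', s[5]='b', s[6]='a'
First match at index: 6


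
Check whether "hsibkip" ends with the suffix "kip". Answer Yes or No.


Input string: 'hsibkip'
Suffix to check: 'kip'
Last 3 characters of input: 'kip'
Match: True
Result: Yes


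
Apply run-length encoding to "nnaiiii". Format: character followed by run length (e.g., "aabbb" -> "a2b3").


Input: 'nnaiiii'
Operation: identify consecutive runs
Runs: 'nn' -> n2, 'a' -> a1, 'iiii' -> i4
Encoded: n2a1i4


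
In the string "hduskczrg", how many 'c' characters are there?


Input string: 'hduskczrg'
Target character: 'c'
Scan each position: s[5]='c'
Matches found at indices: 5
Total: 1


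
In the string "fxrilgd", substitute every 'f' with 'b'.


Input string: 'fxrilgd'
Operation: replace 'f' with 'b'
Positions of 'f': 0
After replacement: bxrilgd


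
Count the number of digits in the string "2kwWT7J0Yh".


Input string: '2kwWT7J0Yh'
Operation: count digit characters (0-9)
Scan: '2'(digit), 'k', 'w', 'W', 'T', '7'(digit), 'J', '0'(digit), 'Y', 'h'
Digits found: 3
Result: 3


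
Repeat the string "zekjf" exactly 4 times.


Input string: 'zekjf'
Operation: repeat 4 times
Concatenation: 'zekjf' + 'zekjf' + 'zekjf' + 'zekjf'
Result: zekjfzekjfzekjfzekjf


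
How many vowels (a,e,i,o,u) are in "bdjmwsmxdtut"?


Input string: 'bdjmwsmxdtut'
Operation: count vowels (a, e, i, o, u)
Scan: s[0]='b', s[1]='d', s[2]='j', s[3]='m', s[4]='w', s[5]='s', s[6]='m', s[7]='x', s[8]='d', s[9]='t', s[10]='u' (vowel), s[11]='t'
Vowels found: 1
Result: 1


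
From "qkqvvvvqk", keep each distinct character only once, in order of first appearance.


Input: 'qkqvvvvqk'
Operation: keep first occurrence of each character
Scan: s[0]='q' new -> keep; s[1]='k' new -> keep; s[2]='q' seen -> skip; s[3]='v' new -> keep; s[4]='v' seen -> skip; s[5]='v' seen -> skip; s[6]='v' seen -> skip; s[7]='q' seen -> skip; s[8]='k' seen -> skip
Result: qkv


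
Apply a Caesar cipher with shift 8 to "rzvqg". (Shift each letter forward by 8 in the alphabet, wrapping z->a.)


Input: 'rzvqg', shift = 8
Operation: for each letter, (position + 8) mod 26
Mapping: 'r'(17+8=25)->'z', 'z'(25+8=33, 33 mod 26=7)->'h', 'v'(21+8=29, 29 mod 26=3)->'d', 'q'(16+8=24)->'y', 'g'(6+8=14)->'o'
Result: zhdyo


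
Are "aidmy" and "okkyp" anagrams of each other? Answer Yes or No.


String 1: 'aidmy' -> sorted: 'adimy'
String 2: 'okkyp' -> sorted: 'kkopy'
Compare sorted forms: 'adimy' != 'kkopy'
Anagram: No


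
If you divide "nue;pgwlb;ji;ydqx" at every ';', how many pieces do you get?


Input string: 'nue;pgwlb;ji;ydqx'
Delimiter: ';'
Split result: 'nue', 'pgwlb', 'ji', 'ydqx'
Number of parts: 4


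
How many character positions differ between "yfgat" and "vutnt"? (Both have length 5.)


String 1: 'yfgat'
String 2: 'vutnt'
Compare each position: pos 0: 'y'!='v', pos 1: 'f'!='u', pos 2: 'g'!='t', pos 3: 'a'!='n', pos 4: 't'=='t'
Differing positions: 4
Hamming distance: 4


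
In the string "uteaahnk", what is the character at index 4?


Input string: 'uteaahnk'
Operation: get character at index 4
Index mapping: s[0]='u', s[1]='t', s[2]='e', s[3]='a', s[4]='a'
Result: 'a'


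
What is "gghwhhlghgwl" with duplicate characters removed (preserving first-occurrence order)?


Input: 'gghwhhlghgwl'
Operation: keep first occurrence of each character
Scan: s[0]='g' new -> keep; s[1]='g' seen -> skip; s[2]='h' new -> keep; s[3]='w' new -> keep; s[4]='h' seen -> skip; s[5]='h' seen -> skip; s[6]='l' new -> keep; s[7]='g' seen -> skip; s[8]='h' seen -> skip; s[9]='g' seen -> skip; s[10]='w' seen -> skip; s[11]='l' seen -> skip
Result: ghwl


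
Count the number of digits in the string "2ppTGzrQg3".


Input string: '2ppTGzrQg3'
Operation: count digit characters (0-9)
Scan: '2'(digit), 'p', 'p', 'T', 'G', 'z', 'r', 'Q', 'g', '3'(digit)
Digits found: 2
Result: 2


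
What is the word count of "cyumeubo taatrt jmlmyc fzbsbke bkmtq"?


Input string: 'cyumeubo taatrt jmlmyc fzbsbke bkmtq'
Operation: split by spaces
Words found: 'cyumeubo', 'taatrt', 'jmlmyc', 'fzbsbke', 'bkmtq'
Word count: 5


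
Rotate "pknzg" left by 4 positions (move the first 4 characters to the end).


Input: 'pknzg', shift = 4
Operation: split at index 4 and swap parts
Front part s[0:4] = 'pknz'
Back part s[4:] = 'g'
Rotated = back + front = 'g' + 'pknz'
Result: gpknz


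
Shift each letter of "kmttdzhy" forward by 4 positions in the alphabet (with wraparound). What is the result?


Input: 'kmttdzhy', shift = 4
Operation: for each letter, (position + 4) mod 26
Mapping: 'k'(10+4=14)->'o', 'm'(12+4=16)->'q', 't'(19+4=23)->'x', 't'(19+4=23)->'x', 'd'(3+4=7)->'h', 'z'(25+4=29, 29 mod 26=3)->'d', 'h'(7+4=11)->'l', 'y'(24+4=28, 28 mod 26=2)->'c'
Result: oqxxhdlc


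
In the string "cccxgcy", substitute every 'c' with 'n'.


Input string: 'cccxgcy'
Operation: replace 'c' with 'n'
Positions of 'c': 0, 1, 2, 5
After replacement: nnnxgny


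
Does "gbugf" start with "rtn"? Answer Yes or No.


Input string: 'gbugf'
Prefix to check: 'rtn'
First 3 characters of input: 'gbu'
Match: False
Result: No


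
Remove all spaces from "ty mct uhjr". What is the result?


Input string: 'ty mct uhjr'
Operation: remove all spaces
Words: 'ty', 'mct', 'uhjr'
Join without spaces: tymctuhjr


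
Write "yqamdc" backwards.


Input string: 'yqamdc'
Operation: reverse character order
Original order: 'y' -> 'q' -> 'a' -> 'm' -> 'd' -> 'c'
Reversed order: 'c' -> 'd' -> 'm' -> 'a' -> 'q' -> 'y'
Result: cdmaqy


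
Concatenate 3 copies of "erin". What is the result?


Input string: 'erin'
Operation: repeat 3 times
Concatenation: 'erin' + 'erin' + 'erin'
Result: erinerinerin


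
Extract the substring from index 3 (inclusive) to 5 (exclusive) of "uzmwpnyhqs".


Input string: 'uzmwpnyhqs'
Operation: slice [3:5]
Extract characters: s[3]='w', s[4]='p'
Result: wp


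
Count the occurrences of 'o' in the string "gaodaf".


Input string: 'gaodaf'
Target character: 'o'
Scan each position: s[2]='o'
Matches found at indices: 2
Total: 1


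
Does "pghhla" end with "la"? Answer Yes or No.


Input string: 'pghhla'
Suffix to check: 'la'
Last 2 characters of input: 'la'
Match: True
Result: Yes


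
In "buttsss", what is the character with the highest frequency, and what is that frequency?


Input: 'buttsss'
Operation: tally each character
Counts: 'b':1, 's':3, 't':2, 'u':1
Maximum: 's' appears 3 times


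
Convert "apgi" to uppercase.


Input string: 'apgi'
Operation: convert each letter to uppercase
Mapping: 'a'->'A', 'p'->'P', 'g'->'G', 'i'->'I'
Result: APGI


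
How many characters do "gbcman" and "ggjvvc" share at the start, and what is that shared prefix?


String 1: 'gbcman'
String 2: 'ggjvvc'
Compare position by position:
pos 0: 'g' vs 'g' match
pos 1: 'b' vs 'g' differ -> stop
Longest common prefix: "g" (length 1)


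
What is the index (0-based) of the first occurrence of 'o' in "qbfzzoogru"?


Input string: 'qbfzzoogru'
Target: 'o'
Scanning left to right: s[0]='q', s[1]='b', s[2]='f', s[3]='z', s[4]='z', s[5]='o'
First match at index: 5


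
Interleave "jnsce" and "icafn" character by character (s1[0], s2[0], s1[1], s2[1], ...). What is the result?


String 1: 'jnsce'
String 2: 'icafn'
Operation: alternate characters
Pairs: 'j'+'i', 'n'+'c', 's'+'a', 'c'+'f', 'e'+'n'
Result: jincsacfen


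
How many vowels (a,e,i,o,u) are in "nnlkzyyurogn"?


Input string: 'nnlkzyyurogn'
Operation: count vowels (a, e, i, o, u)
Scan: s[0]='n', s[1]='n', s[2]='l', s[3]='k', s[4]='z', s[5]='y', s[6]='y', s[7]='u' (vowel), s[8]='r', s[9]='o' (vowel), s[10]='g', s[11]='n'
Vowels found: 2
Result: 2


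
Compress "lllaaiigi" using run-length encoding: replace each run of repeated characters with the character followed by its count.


Input: 'lllaaiigi'
Operation: identify consecutive runs
Runs: 'lll' -> l3, 'aa' -> a2, 'ii' -> i2, 'g' -> g1, 'i' -> i1
Encoded: l3a2i2g1i1


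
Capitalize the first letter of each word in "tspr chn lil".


Input string: 'tspr chn lil'
Operation: capitalize first letter of each word
Word transformations: 'tspr'->'Tspr', 'chn'->'Chn', 'lil'->'Lil'
Result: Tspr Chn Lil


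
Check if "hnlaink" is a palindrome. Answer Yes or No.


Input string: 'hnlaink'
Reversed: 'knialnh'
Compare pairs: s[0]='h' vs s[6]='k' (mismatch), s[1]='n' vs s[5]='n' (match), s[2]='l' vs s[4]='i' (mismatch)
Palindrome: No


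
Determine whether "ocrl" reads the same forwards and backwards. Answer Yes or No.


Input string: 'ocrl'
Reversed: 'lrco'
Compare pairs: s[0]='o' vs s[3]='l' (mismatch), s[1]='c' vs s[2]='r' (mismatch)
Palindrome: No


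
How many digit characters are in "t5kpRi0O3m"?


Input string: 't5kpRi0O3m'
Operation: count digit characters (0-9)
Scan: 't', '5'(digit), 'k', 'p', 'R', 'i', '0'(digit), 'O', '3'(digit), 'm'
Digits found: 3
Result: 3


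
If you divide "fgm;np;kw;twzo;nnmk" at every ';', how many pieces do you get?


Input string: 'fgm;np;kw;twzo;nnmk'
Delimiter: ';'
Split result: 'fgm', 'np', 'kw', 'twzo', 'nnmk'
Number of parts: 5


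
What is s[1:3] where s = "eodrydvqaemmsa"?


Input string: 'eodrydvqaemmsa'
Operation: slice [1:3]
Extract characters: s[1]='o', s[2]='d'
Result: od


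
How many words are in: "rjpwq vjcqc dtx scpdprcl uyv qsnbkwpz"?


Input string: 'rjpwq vjcqc dtx scpdprcl uyv qsnbkwpz'
Operation: split by spaces
Words found: 'rjpwq', 'vjcqc', 'dtx', 'scpdprcl', 'uyv', 'qsnbkwpz'
Word count: 6


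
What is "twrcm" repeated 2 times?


Input string: 'twrcm'
Operation: repeat 2 times
Concatenation: 'twrcm' + 'twrcm'
Result: twrcmtwrcm


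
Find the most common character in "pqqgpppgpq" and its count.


Input: 'pqqgpppgpq'
Operation: tally each character
Counts: 'g':2, 'p':5, 'q':3
Maximum: 'p' appears 5 times


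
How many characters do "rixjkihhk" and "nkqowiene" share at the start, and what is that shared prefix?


String 1: 'rixjkihhk'
String 2: 'nkqowiene'
Compare position by position:
pos 0: 'r' vs 'n' differ -> stop
Longest common prefix: "" (length 0)


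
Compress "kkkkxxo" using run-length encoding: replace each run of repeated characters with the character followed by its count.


Input: 'kkkkxxo'
Operation: identify consecutive runs
Runs: 'kkkk' -> k4, 'xx' -> x2, 'o' -> o1
Encoded: k4x2o1


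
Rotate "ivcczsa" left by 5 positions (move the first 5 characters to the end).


Input: 'ivcczsa', shift = 5
Operation: split at index 5 and swap parts
Front part s[0:5] = 'ivccz'
Back part s[5:] = 'sa'
Rotated = back + front = 'sa' + 'ivccz'
Result: saivccz


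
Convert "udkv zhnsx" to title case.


Input string: 'udkv zhnsx'
Operation: capitalize first letter of each word
Word transformations: 'udkv'->'Udkv', 'zhnsx'->'Zhnsx'
Result: Udkv Zhnsx


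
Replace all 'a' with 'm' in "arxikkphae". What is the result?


Input string: 'arxikkphae'
Operation: replace 'a' with 'm'
Positions of 'a': 0, 8
After replacement: mrxikkphme


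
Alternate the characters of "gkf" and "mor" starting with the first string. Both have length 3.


String 1: 'gkf'
String 2: 'mor'
Operation: alternate characters
Pairs: 'g'+'m', 'k'+'o', 'f'+'r'
Result: gmkofr


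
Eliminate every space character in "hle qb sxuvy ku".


Input string: 'hle qb sxuvy ku'
Operation: remove all spaces
Words: 'hle', 'qb', 'sxuvy', 'ku'
Join without spaces: hleqbsxuvyku


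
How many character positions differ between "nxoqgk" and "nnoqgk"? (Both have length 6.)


String 1: 'nxoqgk'
String 2: 'nnoqgk'
Compare each position: pos 0: 'n'=='n', pos 1: 'x'!='n', pos 2: 'o'=='o', pos 3: 'q'=='q', pos 4: 'g'=='g', pos 5: 'k'=='k'
Differing positions: 1
Hamming distance: 1


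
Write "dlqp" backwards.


Input string: 'dlqp'
Operation: reverse character order
Original order: 'd' -> 'l' -> 'q' -> 'p'
Reversed order: 'p' -> 'q' -> 'l' -> 'd'
Result: pqld


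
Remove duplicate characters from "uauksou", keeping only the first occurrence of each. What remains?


Input: 'uauksou'
Operation: keep first occurrence of each character
Scan: s[0]='u' new -> keep; s[1]='a' new -> keep; s[2]='u' seen -> skip; s[3]='k' new -> keep; s[4]='s' new -> keep; s[5]='o' new -> keep; s[6]='u' seen -> skip
Result: uakso


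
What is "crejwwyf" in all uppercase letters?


Input string: 'crejwwyf'
Operation: convert each letter to uppercase
Mapping: 'c'->'C', 'r'->'R', 'e'->'E', 'j'->'J', 'w'->'W', 'w'->'W', 'y'->'Y', 'f'->'F'
Result: CREJWWYF


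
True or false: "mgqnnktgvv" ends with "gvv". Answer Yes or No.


Input string: 'mgqnnktgvv'
Suffix to check: 'gvv'
Last 3 characters of input: 'gvv'
Match: True
Result: Yes


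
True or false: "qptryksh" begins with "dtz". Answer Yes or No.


Input string: 'qptryksh'
Prefix to check: 'dtz'
First 3 characters of input: 'qpt'
Match: False
Result: No


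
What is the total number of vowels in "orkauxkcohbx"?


Input string: 'orkauxkcohbx'
Operation: count vowels (a, e, i, o, u)
Scan: s[0]='o' (vowel), s[1]='r', s[2]='k', s[3]='a' (vowel), s[4]='u' (vowel), s[5]='x', s[6]='k', s[7]='c', s[8]='o' (vowel), s[9]='h', s[10]='b', s[11]='x'
Vowels found: 4
Result: 4


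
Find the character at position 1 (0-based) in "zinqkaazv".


Input string: 'zinqkaazv'
Operation: get character at index 1
Index mapping: s[0]='z', s[1]='i'
Result: 'i'


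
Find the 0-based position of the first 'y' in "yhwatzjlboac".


Input string: 'yhwatzjlboac'
Target: 'y'
Scanning left to right: s[0]='y'
First match at index: 0


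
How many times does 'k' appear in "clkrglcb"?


Input string: 'clkrglcb'
Target character: 'k'
Scan each position: s[2]='k'
Matches found at indices: 2
Total: 1


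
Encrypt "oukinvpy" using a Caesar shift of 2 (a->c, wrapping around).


Input: 'oukinvpy', shift = 2
Operation: for each letter, (position + 2) mod 26
Mapping: 'o'(14+2=16)->'q', 'u'(20+2=22)->'w', 'k'(10+2=12)->'m', 'i'(8+2=10)->'k', 'n'(13+2=15)->'p', 'v'(21+2=23)->'x', 'p'(15+2=17)->'r', 'y'(24+2=26, 26 mod 26=0)->'a'
Result: qwmkpxra


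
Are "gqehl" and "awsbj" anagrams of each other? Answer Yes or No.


String 1: 'gqehl' -> sorted: 'eghlq'
String 2: 'awsbj' -> sorted: 'abjsw'
Compare sorted forms: 'eghlq' != 'abjsw'
Anagram: No


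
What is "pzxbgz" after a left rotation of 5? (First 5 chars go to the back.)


Input: 'pzxbgz', shift = 5
Operation: split at index 5 and swap parts
Front part s[0:5] = 'pzxbg'
Back part s[5:] = 'z'
Rotated = back + front = 'z' + 'pzxbg'
Result: zpzxbg


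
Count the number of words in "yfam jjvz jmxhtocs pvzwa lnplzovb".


Input string: 'yfam jjvz jmxhtocs pvzwa lnplzovb'
Operation: split by spaces
Words found: 'yfam', 'jjvz', 'jmxhtocs', 'pvzwa', 'lnplzovb'
Word count: 5


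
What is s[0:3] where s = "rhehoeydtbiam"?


Input string: 'rhehoeydtbiam'
Operation: slice [0:3]
Extract characters: s[0]='r', s[1]='h', s[2]='e'
Result: rhe


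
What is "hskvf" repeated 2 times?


Input string: 'hskvf'
Operation: repeat 2 times
Concatenation: 'hskvf' + 'hskvf'
Result: hskvfhskvf


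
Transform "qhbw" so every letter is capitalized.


Input string: 'qhbw'
Operation: convert each letter to uppercase
Mapping: 'q'->'Q', 'h'->'H', 'b'->'B', 'w'->'W'
Result: QHBW


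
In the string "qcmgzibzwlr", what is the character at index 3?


Input string: 'qcmgzibzwlr'
Operation: get character at index 3
Index mapping: s[0]='q', s[1]='c', s[2]='m', s[3]='g'
Result: 'g'


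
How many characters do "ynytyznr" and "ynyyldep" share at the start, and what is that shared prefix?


String 1: 'ynytyznr'
String 2: 'ynyyldep'
Compare position by position:
pos 0: 'y' vs 'y' match
pos 1: 'n' vs 'n' match
pos 2: 'y' vs 'y' match
pos 3: 't' vs 'y' differ -> stop
Longest common prefix: "yny" (length 3)


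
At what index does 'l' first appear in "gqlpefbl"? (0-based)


Input string: 'gqlpefbl'
Target: 'l'
Scanning left to right: s[0]='g', s[1]='q', s[2]='l'
First match at index: 2


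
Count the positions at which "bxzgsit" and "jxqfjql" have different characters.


String 1: 'bxzgsit'
String 2: 'jxqfjql'
Compare each position: pos 0: 'b'!='j', pos 1: 'x'=='x', pos 2: 'z'!='q', pos 3: 'g'!='f', pos 4: 's'!='j', pos 5: 'i'!='q', pos 6: 't'!='l'
Differing positions: 6
Hamming distance: 6


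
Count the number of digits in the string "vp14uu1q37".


Input string: 'vp14uu1q37'
Operation: count digit characters (0-9)
Scan: 'v', 'p', '1'(digit), '4'(digit), 'u', 'u', '1'(digit), 'q', '3'(digit), '7'(digit)
Digits found: 5
Result: 5


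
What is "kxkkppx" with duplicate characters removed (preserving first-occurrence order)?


Input: 'kxkkppx'
Operation: keep first occurrence of each character
Scan: s[0]='k' new -> keep; s[1]='x' new -> keep; s[2]='k' seen -> skip; s[3]='k' seen -> skip; s[4]='p' new -> keep; s[5]='p' seen -> skip; s[6]='x' seen -> skip
Result: kxp
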